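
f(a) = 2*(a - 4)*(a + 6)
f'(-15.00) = -56.00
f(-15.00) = 342.00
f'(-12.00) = -44.00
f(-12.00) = 192.00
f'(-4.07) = -12.28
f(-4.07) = -31.15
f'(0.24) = 4.96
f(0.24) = -46.92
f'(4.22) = 20.88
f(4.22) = 4.50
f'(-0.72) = 1.12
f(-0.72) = -49.84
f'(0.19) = 4.76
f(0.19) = -47.17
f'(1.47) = 9.88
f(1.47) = -37.80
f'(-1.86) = -3.44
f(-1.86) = -48.52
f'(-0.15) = 3.40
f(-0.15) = -48.56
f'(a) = 4*a + 4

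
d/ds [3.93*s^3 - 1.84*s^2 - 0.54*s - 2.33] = 11.79*s^2 - 3.68*s - 0.54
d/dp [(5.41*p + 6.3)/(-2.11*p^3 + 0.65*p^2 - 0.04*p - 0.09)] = (22.8302*p^3 + 36.3625*p^2 - 8.19*p - 0.2349)/(4.4521*p^6 - 2.743*p^5 + 0.5913*p^4 + 0.3278*p^3 - 0.1154*p^2 + 0.0072*p + 0.0081)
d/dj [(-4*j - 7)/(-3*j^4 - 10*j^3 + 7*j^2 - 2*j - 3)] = 2*(-18*j^4 - 82*j^3 - 91*j^2 + 49*j - 1)/(9*j^8 + 60*j^7 + 58*j^6 - 128*j^5 + 107*j^4 + 32*j^3 - 38*j^2 + 12*j + 9)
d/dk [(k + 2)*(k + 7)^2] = (k + 7)*(3*k + 11)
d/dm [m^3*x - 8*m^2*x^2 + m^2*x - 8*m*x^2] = x*(3*m^2 - 16*m*x + 2*m - 8*x)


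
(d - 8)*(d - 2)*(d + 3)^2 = d^4 - 4*d^3 - 35*d^2 + 6*d + 144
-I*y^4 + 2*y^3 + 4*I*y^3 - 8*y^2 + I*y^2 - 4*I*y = y*(y - 4)*(y + I)*(-I*y + 1)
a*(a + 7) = a^2 + 7*a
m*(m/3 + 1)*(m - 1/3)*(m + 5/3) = m^4/3 + 13*m^3/9 + 31*m^2/27 - 5*m/9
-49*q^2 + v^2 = (-7*q + v)*(7*q + v)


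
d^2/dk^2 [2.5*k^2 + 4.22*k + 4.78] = 5.00000000000000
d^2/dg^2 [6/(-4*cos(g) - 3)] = 24*(-3*cos(g) + 2*cos(2*g) - 6)/(4*cos(g) + 3)^3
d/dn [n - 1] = 1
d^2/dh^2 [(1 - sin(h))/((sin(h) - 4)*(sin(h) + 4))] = (sin(h)^5 - 4*sin(h)^4 + 94*sin(h)^3 - 58*sin(h)^2 + 160*sin(h) + 32)/((sin(h) - 4)^3*(sin(h) + 4)^3)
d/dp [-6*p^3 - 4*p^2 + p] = -18*p^2 - 8*p + 1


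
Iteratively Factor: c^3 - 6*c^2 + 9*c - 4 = (c - 1)*(c^2 - 5*c + 4) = (c - 4)*(c - 1)*(c - 1)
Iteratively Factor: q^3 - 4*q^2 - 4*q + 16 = (q + 2)*(q^2 - 6*q + 8) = (q - 4)*(q + 2)*(q - 2)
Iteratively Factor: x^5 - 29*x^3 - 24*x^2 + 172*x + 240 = (x + 2)*(x^4 - 2*x^3 - 25*x^2 + 26*x + 120) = (x - 5)*(x + 2)*(x^3 + 3*x^2 - 10*x - 24) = (x - 5)*(x + 2)*(x + 4)*(x^2 - x - 6) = (x - 5)*(x + 2)^2*(x + 4)*(x - 3)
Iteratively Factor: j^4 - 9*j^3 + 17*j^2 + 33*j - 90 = (j + 2)*(j^3 - 11*j^2 + 39*j - 45) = (j - 5)*(j + 2)*(j^2 - 6*j + 9) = (j - 5)*(j - 3)*(j + 2)*(j - 3)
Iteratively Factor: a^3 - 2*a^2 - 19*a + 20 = (a - 1)*(a^2 - a - 20) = (a - 5)*(a - 1)*(a + 4)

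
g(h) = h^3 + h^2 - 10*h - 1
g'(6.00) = 110.00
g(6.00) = 191.00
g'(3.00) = 23.00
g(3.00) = 5.00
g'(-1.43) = -6.73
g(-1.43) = 12.42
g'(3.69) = 38.23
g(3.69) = 25.96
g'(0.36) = -8.89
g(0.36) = -4.42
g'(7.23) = 161.28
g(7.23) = 356.91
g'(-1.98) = -2.20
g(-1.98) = 14.96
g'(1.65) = 1.47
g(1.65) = -10.29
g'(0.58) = -7.83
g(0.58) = -6.27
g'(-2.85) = 8.67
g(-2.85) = 12.47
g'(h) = 3*h^2 + 2*h - 10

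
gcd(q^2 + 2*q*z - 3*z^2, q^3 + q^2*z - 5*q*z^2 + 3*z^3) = -q^2 - 2*q*z + 3*z^2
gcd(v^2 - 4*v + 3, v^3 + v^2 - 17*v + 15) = v^2 - 4*v + 3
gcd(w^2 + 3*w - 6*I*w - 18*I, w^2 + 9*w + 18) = w + 3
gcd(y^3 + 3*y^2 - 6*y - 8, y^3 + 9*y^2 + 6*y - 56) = y^2 + 2*y - 8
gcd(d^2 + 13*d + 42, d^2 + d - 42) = d + 7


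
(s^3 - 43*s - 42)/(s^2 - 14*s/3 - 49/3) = 3*(s^2 + 7*s + 6)/(3*s + 7)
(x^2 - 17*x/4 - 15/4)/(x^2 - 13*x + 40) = (x + 3/4)/(x - 8)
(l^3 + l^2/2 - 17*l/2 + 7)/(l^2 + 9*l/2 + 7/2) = (l^2 - 3*l + 2)/(l + 1)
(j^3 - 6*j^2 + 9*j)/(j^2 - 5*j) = (j^2 - 6*j + 9)/(j - 5)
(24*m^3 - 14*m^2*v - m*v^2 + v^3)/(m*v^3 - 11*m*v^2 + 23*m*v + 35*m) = (24*m^3 - 14*m^2*v - m*v^2 + v^3)/(m*(v^3 - 11*v^2 + 23*v + 35))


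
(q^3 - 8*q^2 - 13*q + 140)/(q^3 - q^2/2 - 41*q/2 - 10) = 2*(q - 7)/(2*q + 1)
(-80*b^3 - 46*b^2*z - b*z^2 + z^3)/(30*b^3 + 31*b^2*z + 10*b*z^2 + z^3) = (-8*b + z)/(3*b + z)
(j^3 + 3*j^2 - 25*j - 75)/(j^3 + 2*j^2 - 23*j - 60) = (j + 5)/(j + 4)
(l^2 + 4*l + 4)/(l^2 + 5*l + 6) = (l + 2)/(l + 3)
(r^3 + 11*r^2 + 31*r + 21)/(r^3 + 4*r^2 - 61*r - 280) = (r^2 + 4*r + 3)/(r^2 - 3*r - 40)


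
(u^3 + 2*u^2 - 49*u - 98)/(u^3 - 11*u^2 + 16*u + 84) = (u + 7)/(u - 6)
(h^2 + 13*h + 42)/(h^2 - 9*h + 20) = (h^2 + 13*h + 42)/(h^2 - 9*h + 20)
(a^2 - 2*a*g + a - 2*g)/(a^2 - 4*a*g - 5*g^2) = (-a^2 + 2*a*g - a + 2*g)/(-a^2 + 4*a*g + 5*g^2)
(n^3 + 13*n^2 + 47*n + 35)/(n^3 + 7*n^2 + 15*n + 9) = (n^2 + 12*n + 35)/(n^2 + 6*n + 9)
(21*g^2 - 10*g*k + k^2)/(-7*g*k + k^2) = (-3*g + k)/k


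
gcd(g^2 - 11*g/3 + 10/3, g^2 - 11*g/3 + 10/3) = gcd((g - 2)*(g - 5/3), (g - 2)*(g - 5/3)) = g^2 - 11*g/3 + 10/3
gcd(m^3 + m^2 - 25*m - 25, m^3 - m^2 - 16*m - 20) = m - 5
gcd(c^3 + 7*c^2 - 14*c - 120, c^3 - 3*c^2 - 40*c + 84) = c + 6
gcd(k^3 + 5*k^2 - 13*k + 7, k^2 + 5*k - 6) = k - 1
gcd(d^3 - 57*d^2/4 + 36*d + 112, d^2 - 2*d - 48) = d - 8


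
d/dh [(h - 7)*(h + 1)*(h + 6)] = 3*h^2 - 43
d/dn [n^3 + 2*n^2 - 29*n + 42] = 3*n^2 + 4*n - 29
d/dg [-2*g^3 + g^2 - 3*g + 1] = -6*g^2 + 2*g - 3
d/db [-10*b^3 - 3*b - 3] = -30*b^2 - 3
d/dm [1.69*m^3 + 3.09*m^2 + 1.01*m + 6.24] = 5.07*m^2 + 6.18*m + 1.01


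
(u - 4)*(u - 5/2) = u^2 - 13*u/2 + 10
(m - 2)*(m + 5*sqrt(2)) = m^2 - 2*m + 5*sqrt(2)*m - 10*sqrt(2)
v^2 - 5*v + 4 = (v - 4)*(v - 1)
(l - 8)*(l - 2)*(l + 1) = l^3 - 9*l^2 + 6*l + 16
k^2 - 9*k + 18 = (k - 6)*(k - 3)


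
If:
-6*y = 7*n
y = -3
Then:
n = 18/7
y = -3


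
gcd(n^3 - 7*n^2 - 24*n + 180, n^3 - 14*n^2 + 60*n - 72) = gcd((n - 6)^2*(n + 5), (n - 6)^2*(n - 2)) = n^2 - 12*n + 36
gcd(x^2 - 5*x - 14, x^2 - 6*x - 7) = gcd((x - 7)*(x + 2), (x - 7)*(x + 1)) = x - 7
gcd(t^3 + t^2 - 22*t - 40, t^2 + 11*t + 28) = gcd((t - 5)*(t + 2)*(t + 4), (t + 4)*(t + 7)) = t + 4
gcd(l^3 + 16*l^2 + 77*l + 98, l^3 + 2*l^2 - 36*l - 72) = l + 2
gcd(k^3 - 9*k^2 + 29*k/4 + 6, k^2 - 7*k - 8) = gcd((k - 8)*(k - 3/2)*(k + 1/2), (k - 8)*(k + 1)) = k - 8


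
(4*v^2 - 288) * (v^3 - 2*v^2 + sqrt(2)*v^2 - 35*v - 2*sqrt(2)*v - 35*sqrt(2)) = 4*v^5 - 8*v^4 + 4*sqrt(2)*v^4 - 428*v^3 - 8*sqrt(2)*v^3 - 428*sqrt(2)*v^2 + 576*v^2 + 576*sqrt(2)*v + 10080*v + 10080*sqrt(2)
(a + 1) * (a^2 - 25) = a^3 + a^2 - 25*a - 25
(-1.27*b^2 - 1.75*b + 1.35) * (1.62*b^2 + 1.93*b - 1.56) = -2.0574*b^4 - 5.2861*b^3 + 0.7907*b^2 + 5.3355*b - 2.106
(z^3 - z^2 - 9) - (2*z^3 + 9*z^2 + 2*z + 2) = -z^3 - 10*z^2 - 2*z - 11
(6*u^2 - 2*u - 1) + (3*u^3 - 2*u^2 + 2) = 3*u^3 + 4*u^2 - 2*u + 1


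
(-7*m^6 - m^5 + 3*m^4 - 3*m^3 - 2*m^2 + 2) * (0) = 0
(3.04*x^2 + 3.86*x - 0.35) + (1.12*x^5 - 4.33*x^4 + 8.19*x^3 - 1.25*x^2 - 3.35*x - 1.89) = 1.12*x^5 - 4.33*x^4 + 8.19*x^3 + 1.79*x^2 + 0.51*x - 2.24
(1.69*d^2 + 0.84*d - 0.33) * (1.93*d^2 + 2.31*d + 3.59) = 3.2617*d^4 + 5.5251*d^3 + 7.3706*d^2 + 2.2533*d - 1.1847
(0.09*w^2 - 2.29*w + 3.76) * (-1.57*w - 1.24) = -0.1413*w^3 + 3.4837*w^2 - 3.0636*w - 4.6624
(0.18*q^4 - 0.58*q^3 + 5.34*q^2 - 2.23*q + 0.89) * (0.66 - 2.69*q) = -0.4842*q^5 + 1.679*q^4 - 14.7474*q^3 + 9.5231*q^2 - 3.8659*q + 0.5874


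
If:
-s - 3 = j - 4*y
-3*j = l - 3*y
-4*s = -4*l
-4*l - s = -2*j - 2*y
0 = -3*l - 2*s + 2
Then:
No Solution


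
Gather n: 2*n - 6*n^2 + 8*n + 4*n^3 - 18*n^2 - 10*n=4*n^3 - 24*n^2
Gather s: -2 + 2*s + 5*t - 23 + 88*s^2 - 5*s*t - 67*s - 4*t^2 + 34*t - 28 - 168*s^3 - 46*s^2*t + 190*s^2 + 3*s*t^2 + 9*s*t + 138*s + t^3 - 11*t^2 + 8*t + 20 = -168*s^3 + s^2*(278 - 46*t) + s*(3*t^2 + 4*t + 73) + t^3 - 15*t^2 + 47*t - 33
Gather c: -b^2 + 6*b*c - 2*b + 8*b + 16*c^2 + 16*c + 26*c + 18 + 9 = -b^2 + 6*b + 16*c^2 + c*(6*b + 42) + 27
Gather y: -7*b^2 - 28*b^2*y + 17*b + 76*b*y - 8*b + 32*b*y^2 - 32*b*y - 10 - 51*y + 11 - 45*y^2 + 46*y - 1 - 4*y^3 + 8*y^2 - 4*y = -7*b^2 + 9*b - 4*y^3 + y^2*(32*b - 37) + y*(-28*b^2 + 44*b - 9)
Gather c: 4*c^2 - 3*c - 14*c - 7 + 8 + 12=4*c^2 - 17*c + 13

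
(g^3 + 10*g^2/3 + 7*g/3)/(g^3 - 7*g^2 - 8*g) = (g + 7/3)/(g - 8)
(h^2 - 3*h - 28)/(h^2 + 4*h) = (h - 7)/h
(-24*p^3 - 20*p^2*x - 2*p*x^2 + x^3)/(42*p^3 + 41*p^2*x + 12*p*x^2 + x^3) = (-12*p^2 - 4*p*x + x^2)/(21*p^2 + 10*p*x + x^2)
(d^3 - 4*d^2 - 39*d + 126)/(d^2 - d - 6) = (d^2 - d - 42)/(d + 2)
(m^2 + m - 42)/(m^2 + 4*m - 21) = (m - 6)/(m - 3)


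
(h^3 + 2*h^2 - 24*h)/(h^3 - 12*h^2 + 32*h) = (h + 6)/(h - 8)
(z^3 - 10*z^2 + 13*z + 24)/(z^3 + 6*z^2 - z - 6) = (z^2 - 11*z + 24)/(z^2 + 5*z - 6)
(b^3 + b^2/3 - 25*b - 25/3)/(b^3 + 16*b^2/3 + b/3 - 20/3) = (3*b^2 - 14*b - 5)/(3*b^2 + b - 4)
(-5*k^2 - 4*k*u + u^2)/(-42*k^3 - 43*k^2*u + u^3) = (-5*k + u)/(-42*k^2 - k*u + u^2)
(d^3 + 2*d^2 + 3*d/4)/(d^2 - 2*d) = (d^2 + 2*d + 3/4)/(d - 2)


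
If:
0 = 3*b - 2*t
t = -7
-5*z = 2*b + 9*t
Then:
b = -14/3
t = -7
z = 217/15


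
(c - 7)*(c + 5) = c^2 - 2*c - 35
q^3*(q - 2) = q^4 - 2*q^3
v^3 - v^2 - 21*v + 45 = (v - 3)^2*(v + 5)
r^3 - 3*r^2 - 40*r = r*(r - 8)*(r + 5)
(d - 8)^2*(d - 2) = d^3 - 18*d^2 + 96*d - 128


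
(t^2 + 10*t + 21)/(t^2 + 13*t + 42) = (t + 3)/(t + 6)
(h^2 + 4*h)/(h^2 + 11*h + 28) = h/(h + 7)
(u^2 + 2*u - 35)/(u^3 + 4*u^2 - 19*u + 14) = (u - 5)/(u^2 - 3*u + 2)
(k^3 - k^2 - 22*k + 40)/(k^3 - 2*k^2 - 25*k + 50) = (k - 4)/(k - 5)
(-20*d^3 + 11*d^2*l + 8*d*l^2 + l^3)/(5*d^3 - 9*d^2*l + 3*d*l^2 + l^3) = (-4*d - l)/(d - l)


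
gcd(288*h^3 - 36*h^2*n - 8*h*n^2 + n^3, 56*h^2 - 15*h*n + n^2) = 8*h - n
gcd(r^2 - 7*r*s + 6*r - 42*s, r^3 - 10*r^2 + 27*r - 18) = 1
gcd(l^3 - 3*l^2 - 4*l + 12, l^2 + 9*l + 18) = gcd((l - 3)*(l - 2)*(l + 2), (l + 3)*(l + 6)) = 1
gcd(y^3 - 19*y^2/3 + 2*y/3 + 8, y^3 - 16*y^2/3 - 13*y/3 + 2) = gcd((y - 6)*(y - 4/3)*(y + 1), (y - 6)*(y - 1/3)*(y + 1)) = y^2 - 5*y - 6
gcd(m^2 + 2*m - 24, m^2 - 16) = m - 4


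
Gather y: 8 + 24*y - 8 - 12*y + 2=12*y + 2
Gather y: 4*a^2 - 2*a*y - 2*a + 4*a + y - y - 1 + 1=4*a^2 - 2*a*y + 2*a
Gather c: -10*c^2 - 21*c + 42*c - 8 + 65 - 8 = -10*c^2 + 21*c + 49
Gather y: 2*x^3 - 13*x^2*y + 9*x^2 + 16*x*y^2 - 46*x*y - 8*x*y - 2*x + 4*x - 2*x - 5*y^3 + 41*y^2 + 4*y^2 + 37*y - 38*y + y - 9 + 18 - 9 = 2*x^3 + 9*x^2 - 5*y^3 + y^2*(16*x + 45) + y*(-13*x^2 - 54*x)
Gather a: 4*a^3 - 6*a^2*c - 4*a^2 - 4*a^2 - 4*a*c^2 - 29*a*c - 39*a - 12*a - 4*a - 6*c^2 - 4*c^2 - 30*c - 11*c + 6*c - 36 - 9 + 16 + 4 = 4*a^3 + a^2*(-6*c - 8) + a*(-4*c^2 - 29*c - 55) - 10*c^2 - 35*c - 25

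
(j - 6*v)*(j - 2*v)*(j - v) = j^3 - 9*j^2*v + 20*j*v^2 - 12*v^3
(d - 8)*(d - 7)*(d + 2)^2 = d^4 - 11*d^3 + 164*d + 224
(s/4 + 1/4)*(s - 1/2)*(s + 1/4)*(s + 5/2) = s^4/4 + 13*s^3/16 + 3*s^2/8 - 17*s/64 - 5/64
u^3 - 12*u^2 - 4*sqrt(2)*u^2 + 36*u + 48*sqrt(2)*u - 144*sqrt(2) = (u - 6)^2*(u - 4*sqrt(2))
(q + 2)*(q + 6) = q^2 + 8*q + 12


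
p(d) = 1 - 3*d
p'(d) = -3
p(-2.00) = 7.00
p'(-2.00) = -3.00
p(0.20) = 0.40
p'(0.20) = -3.00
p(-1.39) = 5.17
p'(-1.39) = -3.00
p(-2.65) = 8.95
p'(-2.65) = -3.00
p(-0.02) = 1.06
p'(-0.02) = -3.00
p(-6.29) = 19.87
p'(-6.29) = -3.00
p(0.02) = 0.94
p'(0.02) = -3.00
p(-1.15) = 4.45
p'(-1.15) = -3.00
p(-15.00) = 46.00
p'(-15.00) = -3.00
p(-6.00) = 19.00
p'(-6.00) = -3.00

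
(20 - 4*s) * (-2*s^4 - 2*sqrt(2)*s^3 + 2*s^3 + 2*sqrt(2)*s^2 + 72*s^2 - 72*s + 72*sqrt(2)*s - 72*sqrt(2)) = 8*s^5 - 48*s^4 + 8*sqrt(2)*s^4 - 248*s^3 - 48*sqrt(2)*s^3 - 248*sqrt(2)*s^2 + 1728*s^2 - 1440*s + 1728*sqrt(2)*s - 1440*sqrt(2)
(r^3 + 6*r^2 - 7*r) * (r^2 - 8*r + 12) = r^5 - 2*r^4 - 43*r^3 + 128*r^2 - 84*r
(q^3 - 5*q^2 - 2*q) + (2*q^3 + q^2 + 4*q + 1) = 3*q^3 - 4*q^2 + 2*q + 1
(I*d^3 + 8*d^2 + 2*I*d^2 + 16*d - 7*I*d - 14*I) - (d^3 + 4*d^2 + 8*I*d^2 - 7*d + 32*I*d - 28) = -d^3 + I*d^3 + 4*d^2 - 6*I*d^2 + 23*d - 39*I*d + 28 - 14*I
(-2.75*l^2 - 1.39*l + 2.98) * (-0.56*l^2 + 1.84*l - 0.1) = 1.54*l^4 - 4.2816*l^3 - 3.9514*l^2 + 5.6222*l - 0.298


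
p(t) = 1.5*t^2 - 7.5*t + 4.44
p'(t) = 3.0*t - 7.5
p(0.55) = 0.77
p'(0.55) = -5.85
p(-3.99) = 58.25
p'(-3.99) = -19.47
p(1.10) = -2.00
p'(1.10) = -4.20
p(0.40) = 1.68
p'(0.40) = -6.30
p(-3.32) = 45.87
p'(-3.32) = -17.46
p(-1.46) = 18.59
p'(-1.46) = -11.88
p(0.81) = -0.65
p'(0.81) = -5.07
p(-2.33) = 30.06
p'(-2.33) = -14.49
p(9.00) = 58.44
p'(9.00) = 19.50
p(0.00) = 4.44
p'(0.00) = -7.50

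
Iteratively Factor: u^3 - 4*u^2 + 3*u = (u - 3)*(u^2 - u) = (u - 3)*(u - 1)*(u)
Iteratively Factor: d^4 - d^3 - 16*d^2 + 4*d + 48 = (d - 2)*(d^3 + d^2 - 14*d - 24) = (d - 2)*(d + 2)*(d^2 - d - 12) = (d - 2)*(d + 2)*(d + 3)*(d - 4)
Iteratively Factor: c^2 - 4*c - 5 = (c + 1)*(c - 5)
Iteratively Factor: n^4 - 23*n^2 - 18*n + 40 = (n + 2)*(n^3 - 2*n^2 - 19*n + 20) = (n - 5)*(n + 2)*(n^2 + 3*n - 4) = (n - 5)*(n - 1)*(n + 2)*(n + 4)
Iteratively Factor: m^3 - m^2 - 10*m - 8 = (m + 1)*(m^2 - 2*m - 8) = (m - 4)*(m + 1)*(m + 2)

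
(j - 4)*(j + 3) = j^2 - j - 12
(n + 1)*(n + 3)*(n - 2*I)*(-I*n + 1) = -I*n^4 - n^3 - 4*I*n^3 - 4*n^2 - 5*I*n^2 - 3*n - 8*I*n - 6*I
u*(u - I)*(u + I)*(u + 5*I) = u^4 + 5*I*u^3 + u^2 + 5*I*u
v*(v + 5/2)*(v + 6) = v^3 + 17*v^2/2 + 15*v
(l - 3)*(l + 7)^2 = l^3 + 11*l^2 + 7*l - 147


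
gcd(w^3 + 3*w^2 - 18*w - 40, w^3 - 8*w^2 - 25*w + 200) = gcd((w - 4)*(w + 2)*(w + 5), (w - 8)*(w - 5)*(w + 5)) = w + 5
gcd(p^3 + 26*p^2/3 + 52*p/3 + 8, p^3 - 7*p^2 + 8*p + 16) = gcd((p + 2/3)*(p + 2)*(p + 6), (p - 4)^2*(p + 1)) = 1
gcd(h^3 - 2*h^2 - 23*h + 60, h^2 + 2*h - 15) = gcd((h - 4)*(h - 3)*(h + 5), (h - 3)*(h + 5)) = h^2 + 2*h - 15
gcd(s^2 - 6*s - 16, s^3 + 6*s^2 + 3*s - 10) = s + 2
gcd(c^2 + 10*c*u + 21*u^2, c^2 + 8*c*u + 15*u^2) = c + 3*u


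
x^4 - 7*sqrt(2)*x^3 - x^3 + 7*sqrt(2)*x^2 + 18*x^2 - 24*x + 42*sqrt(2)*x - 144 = (x - 3)*(x + 2)*(x - 4*sqrt(2))*(x - 3*sqrt(2))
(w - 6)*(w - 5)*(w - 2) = w^3 - 13*w^2 + 52*w - 60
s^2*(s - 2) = s^3 - 2*s^2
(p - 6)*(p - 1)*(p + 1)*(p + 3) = p^4 - 3*p^3 - 19*p^2 + 3*p + 18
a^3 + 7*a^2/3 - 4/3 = (a - 2/3)*(a + 1)*(a + 2)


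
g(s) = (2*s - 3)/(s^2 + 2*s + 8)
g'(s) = (-2*s - 2)*(2*s - 3)/(s^2 + 2*s + 8)^2 + 2/(s^2 + 2*s + 8) = 2*(-s^2 + 3*s + 11)/(s^4 + 4*s^3 + 20*s^2 + 32*s + 64)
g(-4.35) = -0.64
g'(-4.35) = -0.13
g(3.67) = 0.15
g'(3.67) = 0.02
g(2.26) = 0.09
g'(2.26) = 0.08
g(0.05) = -0.36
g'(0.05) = 0.34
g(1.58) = 0.01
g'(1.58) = 0.14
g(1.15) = -0.06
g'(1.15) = 0.19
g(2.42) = 0.10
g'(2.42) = 0.07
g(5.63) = 0.16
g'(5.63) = -0.00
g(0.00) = -0.38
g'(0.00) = 0.34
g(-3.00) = -0.82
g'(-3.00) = -0.12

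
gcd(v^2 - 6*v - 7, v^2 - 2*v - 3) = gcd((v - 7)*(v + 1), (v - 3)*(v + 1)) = v + 1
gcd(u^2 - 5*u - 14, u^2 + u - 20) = 1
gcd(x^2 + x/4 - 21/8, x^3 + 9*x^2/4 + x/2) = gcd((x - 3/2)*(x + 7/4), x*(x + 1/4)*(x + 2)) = 1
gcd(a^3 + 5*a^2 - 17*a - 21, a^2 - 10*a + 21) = a - 3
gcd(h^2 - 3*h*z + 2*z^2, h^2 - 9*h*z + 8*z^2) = -h + z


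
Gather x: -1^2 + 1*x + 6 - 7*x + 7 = 12 - 6*x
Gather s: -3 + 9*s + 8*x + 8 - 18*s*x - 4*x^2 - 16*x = s*(9 - 18*x) - 4*x^2 - 8*x + 5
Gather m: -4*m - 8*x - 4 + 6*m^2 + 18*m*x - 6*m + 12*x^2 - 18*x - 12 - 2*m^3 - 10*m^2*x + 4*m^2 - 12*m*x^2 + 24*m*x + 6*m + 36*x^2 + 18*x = -2*m^3 + m^2*(10 - 10*x) + m*(-12*x^2 + 42*x - 4) + 48*x^2 - 8*x - 16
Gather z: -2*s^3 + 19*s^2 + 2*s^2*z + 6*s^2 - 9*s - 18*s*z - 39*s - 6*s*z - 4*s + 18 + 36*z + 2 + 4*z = -2*s^3 + 25*s^2 - 52*s + z*(2*s^2 - 24*s + 40) + 20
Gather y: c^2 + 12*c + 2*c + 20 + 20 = c^2 + 14*c + 40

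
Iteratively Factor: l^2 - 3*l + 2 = (l - 1)*(l - 2)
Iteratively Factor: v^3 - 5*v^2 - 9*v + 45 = (v + 3)*(v^2 - 8*v + 15) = (v - 5)*(v + 3)*(v - 3)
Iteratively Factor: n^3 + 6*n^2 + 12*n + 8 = (n + 2)*(n^2 + 4*n + 4) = (n + 2)^2*(n + 2)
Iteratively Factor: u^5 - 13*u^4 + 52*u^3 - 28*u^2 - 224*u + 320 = (u - 4)*(u^4 - 9*u^3 + 16*u^2 + 36*u - 80) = (u - 4)*(u - 2)*(u^3 - 7*u^2 + 2*u + 40) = (u - 4)*(u - 2)*(u + 2)*(u^2 - 9*u + 20) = (u - 5)*(u - 4)*(u - 2)*(u + 2)*(u - 4)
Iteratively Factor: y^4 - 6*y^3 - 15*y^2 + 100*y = (y)*(y^3 - 6*y^2 - 15*y + 100) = y*(y - 5)*(y^2 - y - 20) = y*(y - 5)*(y + 4)*(y - 5)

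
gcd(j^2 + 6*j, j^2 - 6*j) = j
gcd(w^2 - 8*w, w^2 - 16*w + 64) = w - 8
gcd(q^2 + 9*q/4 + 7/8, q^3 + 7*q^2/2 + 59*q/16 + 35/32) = q^2 + 9*q/4 + 7/8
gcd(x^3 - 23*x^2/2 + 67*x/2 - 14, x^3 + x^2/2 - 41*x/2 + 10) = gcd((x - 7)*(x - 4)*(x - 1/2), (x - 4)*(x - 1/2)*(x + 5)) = x^2 - 9*x/2 + 2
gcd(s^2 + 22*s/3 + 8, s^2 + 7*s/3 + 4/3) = s + 4/3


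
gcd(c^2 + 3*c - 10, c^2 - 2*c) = c - 2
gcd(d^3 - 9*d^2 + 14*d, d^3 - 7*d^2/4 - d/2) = d^2 - 2*d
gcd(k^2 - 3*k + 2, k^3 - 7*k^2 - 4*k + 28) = k - 2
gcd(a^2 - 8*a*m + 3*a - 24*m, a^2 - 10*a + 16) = 1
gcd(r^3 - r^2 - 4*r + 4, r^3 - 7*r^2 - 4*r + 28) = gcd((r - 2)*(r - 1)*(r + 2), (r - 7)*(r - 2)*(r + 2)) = r^2 - 4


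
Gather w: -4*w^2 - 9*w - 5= -4*w^2 - 9*w - 5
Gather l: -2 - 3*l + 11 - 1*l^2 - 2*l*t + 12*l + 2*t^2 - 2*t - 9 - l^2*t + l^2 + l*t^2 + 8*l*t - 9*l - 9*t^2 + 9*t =-l^2*t + l*(t^2 + 6*t) - 7*t^2 + 7*t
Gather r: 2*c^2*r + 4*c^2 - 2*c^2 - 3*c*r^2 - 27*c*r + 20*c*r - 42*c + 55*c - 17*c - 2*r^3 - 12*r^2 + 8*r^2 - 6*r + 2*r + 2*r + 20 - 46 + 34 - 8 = 2*c^2 - 4*c - 2*r^3 + r^2*(-3*c - 4) + r*(2*c^2 - 7*c - 2)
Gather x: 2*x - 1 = 2*x - 1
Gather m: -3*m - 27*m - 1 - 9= -30*m - 10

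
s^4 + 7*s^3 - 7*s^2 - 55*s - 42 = (s - 3)*(s + 1)*(s + 2)*(s + 7)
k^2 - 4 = (k - 2)*(k + 2)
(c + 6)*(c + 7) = c^2 + 13*c + 42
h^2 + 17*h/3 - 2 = (h - 1/3)*(h + 6)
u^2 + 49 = (u - 7*I)*(u + 7*I)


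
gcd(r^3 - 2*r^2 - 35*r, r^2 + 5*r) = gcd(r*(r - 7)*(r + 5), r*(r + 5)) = r^2 + 5*r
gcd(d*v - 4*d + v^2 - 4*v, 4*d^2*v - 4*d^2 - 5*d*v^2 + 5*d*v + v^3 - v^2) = 1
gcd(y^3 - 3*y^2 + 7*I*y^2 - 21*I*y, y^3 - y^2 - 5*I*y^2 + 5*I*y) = y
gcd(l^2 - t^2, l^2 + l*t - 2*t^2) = -l + t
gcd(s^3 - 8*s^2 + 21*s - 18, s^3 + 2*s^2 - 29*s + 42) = s^2 - 5*s + 6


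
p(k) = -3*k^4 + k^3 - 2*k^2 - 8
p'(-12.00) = 21216.00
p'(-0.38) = 2.61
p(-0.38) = -8.41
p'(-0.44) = 3.36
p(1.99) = -55.09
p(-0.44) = -8.58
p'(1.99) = -90.65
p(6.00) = -3752.00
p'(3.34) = -427.01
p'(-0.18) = 0.89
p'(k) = -12*k^3 + 3*k^2 - 4*k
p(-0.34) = -8.31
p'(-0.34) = 2.18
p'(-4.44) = 1127.24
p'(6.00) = -2508.00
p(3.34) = -366.39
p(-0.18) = -8.07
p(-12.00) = -64232.00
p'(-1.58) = 61.14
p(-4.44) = -1300.83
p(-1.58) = -35.63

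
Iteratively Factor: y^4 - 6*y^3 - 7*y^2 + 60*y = (y)*(y^3 - 6*y^2 - 7*y + 60) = y*(y - 4)*(y^2 - 2*y - 15) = y*(y - 5)*(y - 4)*(y + 3)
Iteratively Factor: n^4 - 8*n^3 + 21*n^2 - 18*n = (n)*(n^3 - 8*n^2 + 21*n - 18) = n*(n - 3)*(n^2 - 5*n + 6) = n*(n - 3)*(n - 2)*(n - 3)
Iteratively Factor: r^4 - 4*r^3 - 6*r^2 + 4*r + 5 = (r + 1)*(r^3 - 5*r^2 - r + 5) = (r + 1)^2*(r^2 - 6*r + 5) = (r - 5)*(r + 1)^2*(r - 1)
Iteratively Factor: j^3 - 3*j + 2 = (j + 2)*(j^2 - 2*j + 1) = (j - 1)*(j + 2)*(j - 1)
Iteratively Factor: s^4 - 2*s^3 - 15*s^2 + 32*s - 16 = (s - 4)*(s^3 + 2*s^2 - 7*s + 4) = (s - 4)*(s + 4)*(s^2 - 2*s + 1) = (s - 4)*(s - 1)*(s + 4)*(s - 1)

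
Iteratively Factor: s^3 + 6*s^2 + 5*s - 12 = (s + 4)*(s^2 + 2*s - 3) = (s + 3)*(s + 4)*(s - 1)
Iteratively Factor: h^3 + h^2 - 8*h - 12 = (h + 2)*(h^2 - h - 6) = (h - 3)*(h + 2)*(h + 2)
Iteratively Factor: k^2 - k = (k - 1)*(k)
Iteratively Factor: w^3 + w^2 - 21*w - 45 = (w + 3)*(w^2 - 2*w - 15) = (w + 3)^2*(w - 5)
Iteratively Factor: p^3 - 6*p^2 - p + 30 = (p + 2)*(p^2 - 8*p + 15) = (p - 3)*(p + 2)*(p - 5)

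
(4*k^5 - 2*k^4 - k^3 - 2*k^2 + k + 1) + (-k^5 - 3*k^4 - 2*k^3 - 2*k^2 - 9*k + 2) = 3*k^5 - 5*k^4 - 3*k^3 - 4*k^2 - 8*k + 3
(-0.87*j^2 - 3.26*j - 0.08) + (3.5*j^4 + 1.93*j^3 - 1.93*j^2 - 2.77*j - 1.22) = 3.5*j^4 + 1.93*j^3 - 2.8*j^2 - 6.03*j - 1.3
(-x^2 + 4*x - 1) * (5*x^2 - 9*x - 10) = -5*x^4 + 29*x^3 - 31*x^2 - 31*x + 10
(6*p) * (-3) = -18*p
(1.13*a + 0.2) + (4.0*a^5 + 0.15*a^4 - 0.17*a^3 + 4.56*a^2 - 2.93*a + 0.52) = 4.0*a^5 + 0.15*a^4 - 0.17*a^3 + 4.56*a^2 - 1.8*a + 0.72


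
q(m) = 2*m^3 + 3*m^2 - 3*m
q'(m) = 6*m^2 + 6*m - 3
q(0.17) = -0.41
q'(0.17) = -1.81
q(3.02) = 73.39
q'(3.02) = 69.84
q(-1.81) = 3.40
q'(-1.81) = 5.80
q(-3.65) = -46.34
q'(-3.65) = 55.04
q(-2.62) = -7.52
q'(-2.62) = 22.47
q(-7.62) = -687.85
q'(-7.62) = 299.67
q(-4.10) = -75.11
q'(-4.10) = 73.26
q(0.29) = -0.57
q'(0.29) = -0.76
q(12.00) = 3852.00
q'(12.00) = 933.00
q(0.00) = 0.00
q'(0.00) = -3.00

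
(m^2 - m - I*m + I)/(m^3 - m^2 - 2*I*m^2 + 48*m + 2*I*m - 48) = (m - I)/(m^2 - 2*I*m + 48)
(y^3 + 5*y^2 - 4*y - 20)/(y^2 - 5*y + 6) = (y^2 + 7*y + 10)/(y - 3)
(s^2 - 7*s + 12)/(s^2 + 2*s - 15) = (s - 4)/(s + 5)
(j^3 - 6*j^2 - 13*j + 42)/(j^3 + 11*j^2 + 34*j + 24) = (j^3 - 6*j^2 - 13*j + 42)/(j^3 + 11*j^2 + 34*j + 24)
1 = 1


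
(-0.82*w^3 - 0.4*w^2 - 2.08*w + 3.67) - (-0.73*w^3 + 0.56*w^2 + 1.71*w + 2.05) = -0.09*w^3 - 0.96*w^2 - 3.79*w + 1.62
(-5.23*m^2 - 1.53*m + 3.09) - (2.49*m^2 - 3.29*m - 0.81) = -7.72*m^2 + 1.76*m + 3.9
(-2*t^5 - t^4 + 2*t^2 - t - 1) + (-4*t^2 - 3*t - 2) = -2*t^5 - t^4 - 2*t^2 - 4*t - 3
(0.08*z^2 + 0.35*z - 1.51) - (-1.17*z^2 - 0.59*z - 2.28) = 1.25*z^2 + 0.94*z + 0.77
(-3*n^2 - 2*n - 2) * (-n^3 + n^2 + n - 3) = 3*n^5 - n^4 - 3*n^3 + 5*n^2 + 4*n + 6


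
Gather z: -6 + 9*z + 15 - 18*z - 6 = 3 - 9*z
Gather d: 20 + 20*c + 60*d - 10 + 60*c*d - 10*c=10*c + d*(60*c + 60) + 10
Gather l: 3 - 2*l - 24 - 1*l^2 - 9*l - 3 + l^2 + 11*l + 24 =0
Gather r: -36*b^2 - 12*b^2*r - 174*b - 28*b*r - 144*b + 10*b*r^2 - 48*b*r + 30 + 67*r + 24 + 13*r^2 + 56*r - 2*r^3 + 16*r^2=-36*b^2 - 318*b - 2*r^3 + r^2*(10*b + 29) + r*(-12*b^2 - 76*b + 123) + 54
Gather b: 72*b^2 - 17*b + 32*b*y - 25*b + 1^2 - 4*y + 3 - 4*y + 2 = 72*b^2 + b*(32*y - 42) - 8*y + 6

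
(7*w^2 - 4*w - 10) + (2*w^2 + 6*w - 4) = 9*w^2 + 2*w - 14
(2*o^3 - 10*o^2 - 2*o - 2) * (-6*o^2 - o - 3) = -12*o^5 + 58*o^4 + 16*o^3 + 44*o^2 + 8*o + 6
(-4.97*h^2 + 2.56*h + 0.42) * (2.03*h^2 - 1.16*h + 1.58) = -10.0891*h^4 + 10.962*h^3 - 9.9696*h^2 + 3.5576*h + 0.6636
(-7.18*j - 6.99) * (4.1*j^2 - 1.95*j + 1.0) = -29.438*j^3 - 14.658*j^2 + 6.4505*j - 6.99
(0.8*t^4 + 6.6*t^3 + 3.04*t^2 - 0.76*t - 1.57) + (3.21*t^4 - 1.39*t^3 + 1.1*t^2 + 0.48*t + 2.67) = 4.01*t^4 + 5.21*t^3 + 4.14*t^2 - 0.28*t + 1.1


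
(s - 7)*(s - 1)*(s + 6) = s^3 - 2*s^2 - 41*s + 42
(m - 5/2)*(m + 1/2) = m^2 - 2*m - 5/4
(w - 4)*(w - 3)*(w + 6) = w^3 - w^2 - 30*w + 72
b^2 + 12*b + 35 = (b + 5)*(b + 7)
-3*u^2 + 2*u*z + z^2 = (-u + z)*(3*u + z)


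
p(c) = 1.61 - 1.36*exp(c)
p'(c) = -1.36*exp(c)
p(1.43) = -4.07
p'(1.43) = -5.68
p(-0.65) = 0.90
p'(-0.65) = -0.71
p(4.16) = -85.53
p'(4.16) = -87.14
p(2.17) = -10.30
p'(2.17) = -11.91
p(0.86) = -1.60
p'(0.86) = -3.21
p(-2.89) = 1.53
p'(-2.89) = -0.08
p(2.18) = -10.42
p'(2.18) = -12.03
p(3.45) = -41.23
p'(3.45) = -42.84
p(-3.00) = 1.54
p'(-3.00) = -0.07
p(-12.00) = 1.61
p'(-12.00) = 0.00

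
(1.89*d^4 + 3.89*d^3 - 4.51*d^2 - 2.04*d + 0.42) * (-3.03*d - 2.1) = -5.7267*d^5 - 15.7557*d^4 + 5.4963*d^3 + 15.6522*d^2 + 3.0114*d - 0.882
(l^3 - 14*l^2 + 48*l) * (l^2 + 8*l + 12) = l^5 - 6*l^4 - 52*l^3 + 216*l^2 + 576*l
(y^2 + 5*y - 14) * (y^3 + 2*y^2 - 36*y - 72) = y^5 + 7*y^4 - 40*y^3 - 280*y^2 + 144*y + 1008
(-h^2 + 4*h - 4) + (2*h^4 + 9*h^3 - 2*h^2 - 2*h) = 2*h^4 + 9*h^3 - 3*h^2 + 2*h - 4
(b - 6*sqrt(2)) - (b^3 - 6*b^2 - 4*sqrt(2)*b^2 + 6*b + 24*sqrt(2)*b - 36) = -b^3 + 4*sqrt(2)*b^2 + 6*b^2 - 24*sqrt(2)*b - 5*b - 6*sqrt(2) + 36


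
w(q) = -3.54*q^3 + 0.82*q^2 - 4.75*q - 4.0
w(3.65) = -182.55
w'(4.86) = -247.62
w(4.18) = -268.07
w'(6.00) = -377.23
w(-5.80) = 741.83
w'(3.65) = -140.25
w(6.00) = -767.62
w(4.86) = -414.08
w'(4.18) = -183.45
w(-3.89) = 235.26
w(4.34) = -298.55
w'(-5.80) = -371.52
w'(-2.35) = -67.25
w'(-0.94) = -15.68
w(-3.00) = 113.21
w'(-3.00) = -105.25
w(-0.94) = 4.13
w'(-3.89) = -171.83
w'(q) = -10.62*q^2 + 1.64*q - 4.75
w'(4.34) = -197.67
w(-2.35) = 57.63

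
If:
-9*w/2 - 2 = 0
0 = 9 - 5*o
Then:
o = 9/5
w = -4/9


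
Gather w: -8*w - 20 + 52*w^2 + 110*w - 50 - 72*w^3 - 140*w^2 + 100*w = -72*w^3 - 88*w^2 + 202*w - 70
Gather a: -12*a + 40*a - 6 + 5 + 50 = 28*a + 49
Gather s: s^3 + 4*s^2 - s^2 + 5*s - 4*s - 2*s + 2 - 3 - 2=s^3 + 3*s^2 - s - 3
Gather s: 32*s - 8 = 32*s - 8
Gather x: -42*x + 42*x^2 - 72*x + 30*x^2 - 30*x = 72*x^2 - 144*x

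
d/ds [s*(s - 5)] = 2*s - 5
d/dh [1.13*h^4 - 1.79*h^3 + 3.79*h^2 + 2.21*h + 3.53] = 4.52*h^3 - 5.37*h^2 + 7.58*h + 2.21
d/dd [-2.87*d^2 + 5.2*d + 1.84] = 5.2 - 5.74*d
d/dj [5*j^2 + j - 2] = 10*j + 1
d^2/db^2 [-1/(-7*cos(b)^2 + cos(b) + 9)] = (196*sin(b)^4 - 351*sin(b)^2 + 69*cos(b)/4 - 21*cos(3*b)/4 + 27)/(7*sin(b)^2 + cos(b) + 2)^3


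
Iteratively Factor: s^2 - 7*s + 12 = (s - 4)*(s - 3)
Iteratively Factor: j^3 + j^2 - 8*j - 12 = (j + 2)*(j^2 - j - 6) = (j + 2)^2*(j - 3)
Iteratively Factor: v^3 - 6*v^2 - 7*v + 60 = (v + 3)*(v^2 - 9*v + 20) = (v - 4)*(v + 3)*(v - 5)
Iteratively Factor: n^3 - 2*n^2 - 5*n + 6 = (n + 2)*(n^2 - 4*n + 3) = (n - 1)*(n + 2)*(n - 3)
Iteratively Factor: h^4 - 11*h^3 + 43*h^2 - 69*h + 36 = (h - 1)*(h^3 - 10*h^2 + 33*h - 36) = (h - 3)*(h - 1)*(h^2 - 7*h + 12) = (h - 4)*(h - 3)*(h - 1)*(h - 3)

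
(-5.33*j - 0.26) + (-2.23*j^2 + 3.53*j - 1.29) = -2.23*j^2 - 1.8*j - 1.55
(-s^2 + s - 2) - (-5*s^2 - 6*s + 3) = 4*s^2 + 7*s - 5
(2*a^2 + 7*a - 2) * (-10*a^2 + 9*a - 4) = -20*a^4 - 52*a^3 + 75*a^2 - 46*a + 8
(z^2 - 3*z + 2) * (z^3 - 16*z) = z^5 - 3*z^4 - 14*z^3 + 48*z^2 - 32*z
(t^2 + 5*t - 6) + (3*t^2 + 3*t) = 4*t^2 + 8*t - 6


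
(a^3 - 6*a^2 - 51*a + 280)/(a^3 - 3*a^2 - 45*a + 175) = (a - 8)/(a - 5)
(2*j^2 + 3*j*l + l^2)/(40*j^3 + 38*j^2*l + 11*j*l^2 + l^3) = (j + l)/(20*j^2 + 9*j*l + l^2)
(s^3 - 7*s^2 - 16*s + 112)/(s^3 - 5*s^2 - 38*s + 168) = (s + 4)/(s + 6)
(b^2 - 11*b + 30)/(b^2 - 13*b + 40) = (b - 6)/(b - 8)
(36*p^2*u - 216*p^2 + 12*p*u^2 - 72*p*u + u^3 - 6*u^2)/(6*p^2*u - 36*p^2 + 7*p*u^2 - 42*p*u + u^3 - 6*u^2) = (6*p + u)/(p + u)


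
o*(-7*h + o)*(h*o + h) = -7*h^2*o^2 - 7*h^2*o + h*o^3 + h*o^2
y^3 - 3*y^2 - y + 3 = (y - 3)*(y - 1)*(y + 1)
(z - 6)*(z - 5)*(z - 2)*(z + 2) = z^4 - 11*z^3 + 26*z^2 + 44*z - 120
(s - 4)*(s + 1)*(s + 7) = s^3 + 4*s^2 - 25*s - 28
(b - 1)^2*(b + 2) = b^3 - 3*b + 2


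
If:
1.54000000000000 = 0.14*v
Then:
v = 11.00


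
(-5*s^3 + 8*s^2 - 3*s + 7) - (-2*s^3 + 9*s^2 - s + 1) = -3*s^3 - s^2 - 2*s + 6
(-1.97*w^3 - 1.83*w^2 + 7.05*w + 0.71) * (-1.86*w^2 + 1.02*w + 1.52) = 3.6642*w^5 + 1.3944*w^4 - 17.974*w^3 + 3.0888*w^2 + 11.4402*w + 1.0792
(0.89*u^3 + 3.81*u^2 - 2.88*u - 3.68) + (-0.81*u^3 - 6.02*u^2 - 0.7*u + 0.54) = 0.08*u^3 - 2.21*u^2 - 3.58*u - 3.14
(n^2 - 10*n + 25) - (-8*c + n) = 8*c + n^2 - 11*n + 25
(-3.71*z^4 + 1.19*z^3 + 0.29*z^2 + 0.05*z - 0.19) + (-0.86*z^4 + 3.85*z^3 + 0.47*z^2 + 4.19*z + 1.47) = -4.57*z^4 + 5.04*z^3 + 0.76*z^2 + 4.24*z + 1.28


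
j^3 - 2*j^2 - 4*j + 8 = (j - 2)^2*(j + 2)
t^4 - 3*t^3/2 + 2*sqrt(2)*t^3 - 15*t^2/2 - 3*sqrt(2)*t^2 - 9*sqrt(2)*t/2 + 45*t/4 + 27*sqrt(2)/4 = (t - 3/2)*(t - 3*sqrt(2)/2)*(t + sqrt(2)/2)*(t + 3*sqrt(2))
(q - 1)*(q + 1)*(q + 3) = q^3 + 3*q^2 - q - 3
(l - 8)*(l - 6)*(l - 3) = l^3 - 17*l^2 + 90*l - 144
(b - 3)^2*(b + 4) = b^3 - 2*b^2 - 15*b + 36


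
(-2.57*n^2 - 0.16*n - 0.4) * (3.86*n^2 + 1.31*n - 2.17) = -9.9202*n^4 - 3.9843*n^3 + 3.8233*n^2 - 0.1768*n + 0.868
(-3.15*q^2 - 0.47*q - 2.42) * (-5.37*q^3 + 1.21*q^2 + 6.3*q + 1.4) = 16.9155*q^5 - 1.2876*q^4 - 7.4183*q^3 - 10.2992*q^2 - 15.904*q - 3.388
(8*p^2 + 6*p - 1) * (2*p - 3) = 16*p^3 - 12*p^2 - 20*p + 3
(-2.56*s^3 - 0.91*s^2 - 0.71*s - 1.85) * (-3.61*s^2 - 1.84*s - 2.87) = 9.2416*s^5 + 7.9955*s^4 + 11.5847*s^3 + 10.5966*s^2 + 5.4417*s + 5.3095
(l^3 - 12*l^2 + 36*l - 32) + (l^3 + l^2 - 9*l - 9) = 2*l^3 - 11*l^2 + 27*l - 41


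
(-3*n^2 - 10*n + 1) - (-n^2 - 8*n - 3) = -2*n^2 - 2*n + 4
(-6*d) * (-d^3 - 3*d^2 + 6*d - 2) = 6*d^4 + 18*d^3 - 36*d^2 + 12*d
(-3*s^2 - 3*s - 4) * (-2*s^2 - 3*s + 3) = 6*s^4 + 15*s^3 + 8*s^2 + 3*s - 12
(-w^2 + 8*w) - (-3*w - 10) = -w^2 + 11*w + 10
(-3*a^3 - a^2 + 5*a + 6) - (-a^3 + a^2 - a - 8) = -2*a^3 - 2*a^2 + 6*a + 14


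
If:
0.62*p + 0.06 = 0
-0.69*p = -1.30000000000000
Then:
No Solution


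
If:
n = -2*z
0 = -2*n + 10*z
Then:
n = 0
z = 0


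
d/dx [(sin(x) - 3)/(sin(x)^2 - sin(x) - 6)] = -cos(x)/(sin(x) + 2)^2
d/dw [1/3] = 0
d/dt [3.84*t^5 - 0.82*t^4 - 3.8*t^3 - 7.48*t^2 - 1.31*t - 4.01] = 19.2*t^4 - 3.28*t^3 - 11.4*t^2 - 14.96*t - 1.31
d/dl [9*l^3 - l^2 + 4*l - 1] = 27*l^2 - 2*l + 4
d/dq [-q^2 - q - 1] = -2*q - 1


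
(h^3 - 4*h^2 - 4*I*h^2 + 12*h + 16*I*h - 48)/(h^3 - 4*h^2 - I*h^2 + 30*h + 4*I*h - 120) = (h + 2*I)/(h + 5*I)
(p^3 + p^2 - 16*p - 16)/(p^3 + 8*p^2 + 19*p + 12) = (p - 4)/(p + 3)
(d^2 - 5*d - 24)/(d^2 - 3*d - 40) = (d + 3)/(d + 5)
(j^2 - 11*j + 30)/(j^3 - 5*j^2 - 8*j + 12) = (j - 5)/(j^2 + j - 2)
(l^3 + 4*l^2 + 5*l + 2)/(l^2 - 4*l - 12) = (l^2 + 2*l + 1)/(l - 6)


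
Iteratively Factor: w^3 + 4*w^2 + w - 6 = (w - 1)*(w^2 + 5*w + 6) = (w - 1)*(w + 2)*(w + 3)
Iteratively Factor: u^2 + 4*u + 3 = (u + 1)*(u + 3)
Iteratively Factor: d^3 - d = (d - 1)*(d^2 + d) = d*(d - 1)*(d + 1)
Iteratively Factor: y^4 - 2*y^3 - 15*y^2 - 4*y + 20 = (y + 2)*(y^3 - 4*y^2 - 7*y + 10) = (y - 5)*(y + 2)*(y^2 + y - 2) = (y - 5)*(y + 2)^2*(y - 1)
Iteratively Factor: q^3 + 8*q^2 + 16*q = (q + 4)*(q^2 + 4*q) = q*(q + 4)*(q + 4)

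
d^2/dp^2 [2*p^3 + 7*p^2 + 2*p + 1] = 12*p + 14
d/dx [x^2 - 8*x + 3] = 2*x - 8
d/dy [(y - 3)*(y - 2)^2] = (y - 2)*(3*y - 8)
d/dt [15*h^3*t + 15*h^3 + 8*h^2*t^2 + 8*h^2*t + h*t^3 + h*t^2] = h*(15*h^2 + 16*h*t + 8*h + 3*t^2 + 2*t)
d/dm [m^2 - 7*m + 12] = 2*m - 7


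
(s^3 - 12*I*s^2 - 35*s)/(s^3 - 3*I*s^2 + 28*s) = (s - 5*I)/(s + 4*I)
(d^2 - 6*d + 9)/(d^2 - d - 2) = (-d^2 + 6*d - 9)/(-d^2 + d + 2)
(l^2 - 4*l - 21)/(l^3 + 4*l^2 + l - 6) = (l - 7)/(l^2 + l - 2)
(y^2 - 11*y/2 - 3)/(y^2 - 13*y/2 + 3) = (2*y + 1)/(2*y - 1)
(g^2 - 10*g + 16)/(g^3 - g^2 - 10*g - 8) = (-g^2 + 10*g - 16)/(-g^3 + g^2 + 10*g + 8)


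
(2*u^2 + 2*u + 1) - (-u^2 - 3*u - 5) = 3*u^2 + 5*u + 6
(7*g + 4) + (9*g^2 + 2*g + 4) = 9*g^2 + 9*g + 8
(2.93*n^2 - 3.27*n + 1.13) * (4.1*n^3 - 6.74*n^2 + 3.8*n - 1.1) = 12.013*n^5 - 33.1552*n^4 + 37.8068*n^3 - 23.2652*n^2 + 7.891*n - 1.243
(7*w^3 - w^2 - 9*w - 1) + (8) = 7*w^3 - w^2 - 9*w + 7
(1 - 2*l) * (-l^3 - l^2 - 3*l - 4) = 2*l^4 + l^3 + 5*l^2 + 5*l - 4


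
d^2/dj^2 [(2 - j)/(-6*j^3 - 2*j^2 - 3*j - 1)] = 2*(108*j^5 - 396*j^4 - 206*j^3 - 168*j^2 - 6*j - 17)/(216*j^9 + 216*j^8 + 396*j^7 + 332*j^6 + 270*j^5 + 174*j^4 + 81*j^3 + 33*j^2 + 9*j + 1)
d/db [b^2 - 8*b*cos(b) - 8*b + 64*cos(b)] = 8*b*sin(b) + 2*b - 64*sin(b) - 8*cos(b) - 8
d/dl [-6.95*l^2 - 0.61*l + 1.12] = -13.9*l - 0.61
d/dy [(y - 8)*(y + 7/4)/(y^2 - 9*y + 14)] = (-11*y^2 + 224*y - 854)/(4*(y^4 - 18*y^3 + 109*y^2 - 252*y + 196))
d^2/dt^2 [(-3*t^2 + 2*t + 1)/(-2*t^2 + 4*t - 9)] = 2*(16*t^3 - 174*t^2 + 132*t + 173)/(8*t^6 - 48*t^5 + 204*t^4 - 496*t^3 + 918*t^2 - 972*t + 729)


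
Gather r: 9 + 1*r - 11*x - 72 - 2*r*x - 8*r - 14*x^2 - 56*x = r*(-2*x - 7) - 14*x^2 - 67*x - 63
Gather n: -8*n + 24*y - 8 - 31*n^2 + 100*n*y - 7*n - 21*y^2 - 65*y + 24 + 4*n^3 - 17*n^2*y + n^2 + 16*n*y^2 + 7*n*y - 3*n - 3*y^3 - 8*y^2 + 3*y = 4*n^3 + n^2*(-17*y - 30) + n*(16*y^2 + 107*y - 18) - 3*y^3 - 29*y^2 - 38*y + 16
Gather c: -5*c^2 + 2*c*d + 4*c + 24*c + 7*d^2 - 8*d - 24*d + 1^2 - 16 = -5*c^2 + c*(2*d + 28) + 7*d^2 - 32*d - 15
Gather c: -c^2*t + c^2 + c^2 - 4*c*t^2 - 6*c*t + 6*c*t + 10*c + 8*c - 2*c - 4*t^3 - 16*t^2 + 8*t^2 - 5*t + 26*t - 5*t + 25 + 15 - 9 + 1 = c^2*(2 - t) + c*(16 - 4*t^2) - 4*t^3 - 8*t^2 + 16*t + 32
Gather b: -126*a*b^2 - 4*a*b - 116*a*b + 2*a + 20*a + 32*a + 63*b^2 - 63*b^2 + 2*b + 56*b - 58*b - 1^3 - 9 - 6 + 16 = -126*a*b^2 - 120*a*b + 54*a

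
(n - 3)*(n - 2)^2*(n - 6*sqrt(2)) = n^4 - 6*sqrt(2)*n^3 - 7*n^3 + 16*n^2 + 42*sqrt(2)*n^2 - 96*sqrt(2)*n - 12*n + 72*sqrt(2)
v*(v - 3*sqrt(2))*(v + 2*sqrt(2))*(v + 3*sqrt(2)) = v^4 + 2*sqrt(2)*v^3 - 18*v^2 - 36*sqrt(2)*v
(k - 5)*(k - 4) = k^2 - 9*k + 20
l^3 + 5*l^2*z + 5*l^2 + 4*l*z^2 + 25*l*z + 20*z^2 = (l + 5)*(l + z)*(l + 4*z)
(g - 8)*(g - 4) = g^2 - 12*g + 32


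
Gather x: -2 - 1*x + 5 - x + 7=10 - 2*x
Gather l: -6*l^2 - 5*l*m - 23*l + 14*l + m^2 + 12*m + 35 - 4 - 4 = -6*l^2 + l*(-5*m - 9) + m^2 + 12*m + 27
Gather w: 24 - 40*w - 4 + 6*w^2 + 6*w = 6*w^2 - 34*w + 20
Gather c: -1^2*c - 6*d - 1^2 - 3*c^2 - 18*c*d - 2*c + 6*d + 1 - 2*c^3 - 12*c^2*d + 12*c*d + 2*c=-2*c^3 + c^2*(-12*d - 3) + c*(-6*d - 1)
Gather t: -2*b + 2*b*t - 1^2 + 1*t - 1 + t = -2*b + t*(2*b + 2) - 2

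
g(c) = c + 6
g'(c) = 1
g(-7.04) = -1.04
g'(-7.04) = 1.00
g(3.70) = 9.70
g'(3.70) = 1.00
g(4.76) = 10.76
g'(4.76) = 1.00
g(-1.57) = 4.43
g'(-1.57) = 1.00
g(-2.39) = 3.61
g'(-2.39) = 1.00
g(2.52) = 8.52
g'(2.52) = 1.00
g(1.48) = 7.48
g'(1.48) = 1.00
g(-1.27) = 4.73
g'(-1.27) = 1.00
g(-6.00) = 0.00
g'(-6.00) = 1.00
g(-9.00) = -3.00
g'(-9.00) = 1.00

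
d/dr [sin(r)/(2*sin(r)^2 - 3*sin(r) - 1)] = (cos(2*r) - 2)*cos(r)/(3*sin(r) + cos(2*r))^2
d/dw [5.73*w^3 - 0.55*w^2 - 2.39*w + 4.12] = 17.19*w^2 - 1.1*w - 2.39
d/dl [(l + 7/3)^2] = 2*l + 14/3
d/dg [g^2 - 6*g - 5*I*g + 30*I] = 2*g - 6 - 5*I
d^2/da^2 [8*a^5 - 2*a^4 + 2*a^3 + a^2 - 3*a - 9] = 160*a^3 - 24*a^2 + 12*a + 2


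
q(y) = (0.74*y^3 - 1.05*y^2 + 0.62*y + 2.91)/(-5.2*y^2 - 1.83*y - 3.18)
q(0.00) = -0.92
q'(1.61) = 0.05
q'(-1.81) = -0.33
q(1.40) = -0.24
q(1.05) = -0.30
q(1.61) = -0.22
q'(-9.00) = -0.14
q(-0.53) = -0.59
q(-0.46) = -0.68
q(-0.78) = -0.29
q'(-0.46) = -1.18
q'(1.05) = 0.27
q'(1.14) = 0.22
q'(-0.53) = -1.24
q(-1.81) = 0.36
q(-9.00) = 1.54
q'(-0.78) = -1.11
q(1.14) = -0.28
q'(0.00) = 0.33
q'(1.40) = 0.11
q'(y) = (10.4*y + 1.83)*(0.74*y^3 - 1.05*y^2 + 0.62*y + 2.91)/(-5.2*y^2 - 1.83*y - 3.18)^2 + (2.22*y^2 - 2.1*y + 0.62)/(-5.2*y^2 - 1.83*y - 3.18) = (-3.848*y^4 - 2.7084*y^3 - 1.9141*y^2 + 36.942*y + 3.3537)/(27.04*y^4 + 19.032*y^3 + 36.4209*y^2 + 11.6388*y + 10.1124)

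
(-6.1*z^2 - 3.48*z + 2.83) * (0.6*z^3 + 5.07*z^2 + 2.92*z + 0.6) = -3.66*z^5 - 33.015*z^4 - 33.7576*z^3 + 0.5265*z^2 + 6.1756*z + 1.698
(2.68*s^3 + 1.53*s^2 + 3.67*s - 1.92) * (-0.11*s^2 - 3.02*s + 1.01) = -0.2948*s^5 - 8.2619*s^4 - 2.3175*s^3 - 9.3269*s^2 + 9.5051*s - 1.9392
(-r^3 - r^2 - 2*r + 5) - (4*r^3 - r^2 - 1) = -5*r^3 - 2*r + 6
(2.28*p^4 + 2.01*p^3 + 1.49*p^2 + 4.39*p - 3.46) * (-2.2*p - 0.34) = -5.016*p^5 - 5.1972*p^4 - 3.9614*p^3 - 10.1646*p^2 + 6.1194*p + 1.1764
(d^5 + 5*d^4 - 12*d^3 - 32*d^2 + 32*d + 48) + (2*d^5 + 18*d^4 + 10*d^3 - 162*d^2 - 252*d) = 3*d^5 + 23*d^4 - 2*d^3 - 194*d^2 - 220*d + 48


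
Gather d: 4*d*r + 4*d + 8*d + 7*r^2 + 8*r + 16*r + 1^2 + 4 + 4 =d*(4*r + 12) + 7*r^2 + 24*r + 9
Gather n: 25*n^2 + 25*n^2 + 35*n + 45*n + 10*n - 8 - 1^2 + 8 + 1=50*n^2 + 90*n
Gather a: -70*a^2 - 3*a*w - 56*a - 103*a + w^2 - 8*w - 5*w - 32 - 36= -70*a^2 + a*(-3*w - 159) + w^2 - 13*w - 68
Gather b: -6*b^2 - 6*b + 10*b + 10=-6*b^2 + 4*b + 10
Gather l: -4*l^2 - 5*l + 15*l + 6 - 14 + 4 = -4*l^2 + 10*l - 4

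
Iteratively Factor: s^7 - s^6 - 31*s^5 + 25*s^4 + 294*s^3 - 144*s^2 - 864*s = (s - 4)*(s^6 + 3*s^5 - 19*s^4 - 51*s^3 + 90*s^2 + 216*s) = (s - 4)*(s - 3)*(s^5 + 6*s^4 - s^3 - 54*s^2 - 72*s) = (s - 4)*(s - 3)^2*(s^4 + 9*s^3 + 26*s^2 + 24*s) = (s - 4)*(s - 3)^2*(s + 3)*(s^3 + 6*s^2 + 8*s) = (s - 4)*(s - 3)^2*(s + 2)*(s + 3)*(s^2 + 4*s) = (s - 4)*(s - 3)^2*(s + 2)*(s + 3)*(s + 4)*(s)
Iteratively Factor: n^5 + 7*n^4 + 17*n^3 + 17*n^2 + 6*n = (n)*(n^4 + 7*n^3 + 17*n^2 + 17*n + 6) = n*(n + 1)*(n^3 + 6*n^2 + 11*n + 6) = n*(n + 1)*(n + 3)*(n^2 + 3*n + 2) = n*(n + 1)*(n + 2)*(n + 3)*(n + 1)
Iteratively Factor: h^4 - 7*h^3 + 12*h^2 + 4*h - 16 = (h - 2)*(h^3 - 5*h^2 + 2*h + 8) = (h - 2)^2*(h^2 - 3*h - 4) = (h - 4)*(h - 2)^2*(h + 1)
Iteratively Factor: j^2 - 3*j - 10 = (j - 5)*(j + 2)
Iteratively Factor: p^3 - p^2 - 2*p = (p + 1)*(p^2 - 2*p) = (p - 2)*(p + 1)*(p)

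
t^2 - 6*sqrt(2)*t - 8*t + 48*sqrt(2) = (t - 8)*(t - 6*sqrt(2))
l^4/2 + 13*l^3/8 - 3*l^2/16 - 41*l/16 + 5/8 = (l/2 + 1)*(l - 1)*(l - 1/4)*(l + 5/2)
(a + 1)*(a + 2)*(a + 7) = a^3 + 10*a^2 + 23*a + 14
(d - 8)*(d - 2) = d^2 - 10*d + 16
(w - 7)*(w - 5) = w^2 - 12*w + 35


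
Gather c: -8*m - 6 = -8*m - 6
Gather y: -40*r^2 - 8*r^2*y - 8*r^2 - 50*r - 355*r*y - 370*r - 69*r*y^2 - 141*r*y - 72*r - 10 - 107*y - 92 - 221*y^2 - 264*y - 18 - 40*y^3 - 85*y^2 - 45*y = -48*r^2 - 492*r - 40*y^3 + y^2*(-69*r - 306) + y*(-8*r^2 - 496*r - 416) - 120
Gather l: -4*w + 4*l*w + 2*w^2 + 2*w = 4*l*w + 2*w^2 - 2*w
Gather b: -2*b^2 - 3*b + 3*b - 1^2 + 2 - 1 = -2*b^2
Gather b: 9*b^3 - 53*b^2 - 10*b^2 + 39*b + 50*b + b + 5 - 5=9*b^3 - 63*b^2 + 90*b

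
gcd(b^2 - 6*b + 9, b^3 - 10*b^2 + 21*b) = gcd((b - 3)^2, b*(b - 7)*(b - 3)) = b - 3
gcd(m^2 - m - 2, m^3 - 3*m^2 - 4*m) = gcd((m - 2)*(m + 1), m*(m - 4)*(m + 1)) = m + 1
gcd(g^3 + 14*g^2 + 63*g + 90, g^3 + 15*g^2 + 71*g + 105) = g^2 + 8*g + 15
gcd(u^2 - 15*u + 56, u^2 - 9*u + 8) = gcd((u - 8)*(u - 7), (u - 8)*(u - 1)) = u - 8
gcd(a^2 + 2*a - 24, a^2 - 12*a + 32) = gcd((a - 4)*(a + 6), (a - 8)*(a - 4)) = a - 4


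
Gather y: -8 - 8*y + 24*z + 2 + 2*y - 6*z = -6*y + 18*z - 6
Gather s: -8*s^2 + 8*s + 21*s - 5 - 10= -8*s^2 + 29*s - 15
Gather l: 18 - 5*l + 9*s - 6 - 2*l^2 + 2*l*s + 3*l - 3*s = -2*l^2 + l*(2*s - 2) + 6*s + 12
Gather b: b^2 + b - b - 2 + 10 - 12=b^2 - 4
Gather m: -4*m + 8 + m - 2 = 6 - 3*m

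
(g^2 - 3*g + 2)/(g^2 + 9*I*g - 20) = (g^2 - 3*g + 2)/(g^2 + 9*I*g - 20)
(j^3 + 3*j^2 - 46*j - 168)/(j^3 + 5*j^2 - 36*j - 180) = (j^2 - 3*j - 28)/(j^2 - j - 30)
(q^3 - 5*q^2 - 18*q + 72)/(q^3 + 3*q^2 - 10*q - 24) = (q - 6)/(q + 2)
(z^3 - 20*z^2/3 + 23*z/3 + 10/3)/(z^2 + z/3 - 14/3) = (3*z^2 - 14*z - 5)/(3*z + 7)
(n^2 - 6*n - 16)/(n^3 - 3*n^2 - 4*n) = (-n^2 + 6*n + 16)/(n*(-n^2 + 3*n + 4))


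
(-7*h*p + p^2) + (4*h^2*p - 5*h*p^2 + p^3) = 4*h^2*p - 5*h*p^2 - 7*h*p + p^3 + p^2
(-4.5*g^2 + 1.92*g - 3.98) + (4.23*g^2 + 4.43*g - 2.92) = -0.27*g^2 + 6.35*g - 6.9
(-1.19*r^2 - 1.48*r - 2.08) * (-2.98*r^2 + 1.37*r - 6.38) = 3.5462*r^4 + 2.7801*r^3 + 11.763*r^2 + 6.5928*r + 13.2704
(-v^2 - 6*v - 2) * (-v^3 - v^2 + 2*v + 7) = v^5 + 7*v^4 + 6*v^3 - 17*v^2 - 46*v - 14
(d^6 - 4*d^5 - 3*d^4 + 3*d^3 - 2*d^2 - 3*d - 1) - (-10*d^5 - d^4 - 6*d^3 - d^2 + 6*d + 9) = d^6 + 6*d^5 - 2*d^4 + 9*d^3 - d^2 - 9*d - 10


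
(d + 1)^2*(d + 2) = d^3 + 4*d^2 + 5*d + 2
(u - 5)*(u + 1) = u^2 - 4*u - 5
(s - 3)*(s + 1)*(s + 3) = s^3 + s^2 - 9*s - 9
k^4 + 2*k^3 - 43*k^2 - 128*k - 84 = (k - 7)*(k + 1)*(k + 2)*(k + 6)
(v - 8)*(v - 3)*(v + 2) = v^3 - 9*v^2 + 2*v + 48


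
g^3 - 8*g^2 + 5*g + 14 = (g - 7)*(g - 2)*(g + 1)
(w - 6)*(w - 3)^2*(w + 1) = w^4 - 11*w^3 + 33*w^2 - 9*w - 54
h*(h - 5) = h^2 - 5*h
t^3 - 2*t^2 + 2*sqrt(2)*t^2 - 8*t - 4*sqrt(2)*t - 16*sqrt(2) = (t - 4)*(t + 2)*(t + 2*sqrt(2))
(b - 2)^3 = b^3 - 6*b^2 + 12*b - 8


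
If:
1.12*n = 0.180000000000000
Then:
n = 0.16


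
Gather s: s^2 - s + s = s^2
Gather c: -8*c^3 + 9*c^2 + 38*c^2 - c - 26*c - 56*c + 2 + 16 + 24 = -8*c^3 + 47*c^2 - 83*c + 42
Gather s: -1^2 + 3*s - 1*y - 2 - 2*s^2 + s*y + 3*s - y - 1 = -2*s^2 + s*(y + 6) - 2*y - 4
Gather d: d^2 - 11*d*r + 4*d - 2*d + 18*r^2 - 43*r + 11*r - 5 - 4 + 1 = d^2 + d*(2 - 11*r) + 18*r^2 - 32*r - 8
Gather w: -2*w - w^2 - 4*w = -w^2 - 6*w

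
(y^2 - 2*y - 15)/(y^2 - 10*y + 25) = (y + 3)/(y - 5)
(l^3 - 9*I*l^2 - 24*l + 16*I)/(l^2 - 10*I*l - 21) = (-l^3 + 9*I*l^2 + 24*l - 16*I)/(-l^2 + 10*I*l + 21)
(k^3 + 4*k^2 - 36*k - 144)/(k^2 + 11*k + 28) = (k^2 - 36)/(k + 7)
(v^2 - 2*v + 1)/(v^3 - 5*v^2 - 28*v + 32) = (v - 1)/(v^2 - 4*v - 32)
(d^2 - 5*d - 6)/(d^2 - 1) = (d - 6)/(d - 1)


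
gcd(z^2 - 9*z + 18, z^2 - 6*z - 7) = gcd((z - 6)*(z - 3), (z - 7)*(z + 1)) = 1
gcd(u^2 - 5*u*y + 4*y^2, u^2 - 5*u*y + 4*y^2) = u^2 - 5*u*y + 4*y^2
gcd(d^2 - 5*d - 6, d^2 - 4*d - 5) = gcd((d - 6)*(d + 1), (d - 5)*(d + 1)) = d + 1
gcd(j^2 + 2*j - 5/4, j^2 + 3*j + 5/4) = j + 5/2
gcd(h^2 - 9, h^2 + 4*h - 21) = h - 3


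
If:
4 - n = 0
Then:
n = 4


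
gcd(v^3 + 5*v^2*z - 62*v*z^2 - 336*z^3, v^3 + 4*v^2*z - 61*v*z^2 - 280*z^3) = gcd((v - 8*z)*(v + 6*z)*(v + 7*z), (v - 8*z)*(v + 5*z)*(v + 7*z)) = -v^2 + v*z + 56*z^2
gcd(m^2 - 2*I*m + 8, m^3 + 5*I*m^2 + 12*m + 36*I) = m + 2*I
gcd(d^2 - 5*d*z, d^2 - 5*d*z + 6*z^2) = 1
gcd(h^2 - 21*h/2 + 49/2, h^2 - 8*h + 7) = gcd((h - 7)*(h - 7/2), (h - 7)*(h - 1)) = h - 7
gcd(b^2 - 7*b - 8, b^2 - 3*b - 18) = 1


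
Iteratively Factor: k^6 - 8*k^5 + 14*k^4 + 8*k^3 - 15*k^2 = (k)*(k^5 - 8*k^4 + 14*k^3 + 8*k^2 - 15*k) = k^2*(k^4 - 8*k^3 + 14*k^2 + 8*k - 15) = k^2*(k - 5)*(k^3 - 3*k^2 - k + 3) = k^2*(k - 5)*(k - 1)*(k^2 - 2*k - 3) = k^2*(k - 5)*(k - 1)*(k + 1)*(k - 3)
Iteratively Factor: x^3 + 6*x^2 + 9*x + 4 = (x + 1)*(x^2 + 5*x + 4) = (x + 1)^2*(x + 4)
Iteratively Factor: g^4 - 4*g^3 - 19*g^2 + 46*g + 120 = (g - 4)*(g^3 - 19*g - 30) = (g - 5)*(g - 4)*(g^2 + 5*g + 6) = (g - 5)*(g - 4)*(g + 3)*(g + 2)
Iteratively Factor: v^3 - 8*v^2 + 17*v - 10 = (v - 1)*(v^2 - 7*v + 10) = (v - 2)*(v - 1)*(v - 5)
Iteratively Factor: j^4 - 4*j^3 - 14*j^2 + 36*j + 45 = (j - 3)*(j^3 - j^2 - 17*j - 15) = (j - 5)*(j - 3)*(j^2 + 4*j + 3) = (j - 5)*(j - 3)*(j + 1)*(j + 3)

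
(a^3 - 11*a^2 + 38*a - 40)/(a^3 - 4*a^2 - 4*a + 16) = (a - 5)/(a + 2)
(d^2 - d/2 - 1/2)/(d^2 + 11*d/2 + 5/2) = (d - 1)/(d + 5)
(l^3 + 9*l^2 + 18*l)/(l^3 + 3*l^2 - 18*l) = (l + 3)/(l - 3)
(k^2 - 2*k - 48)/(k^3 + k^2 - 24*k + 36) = (k - 8)/(k^2 - 5*k + 6)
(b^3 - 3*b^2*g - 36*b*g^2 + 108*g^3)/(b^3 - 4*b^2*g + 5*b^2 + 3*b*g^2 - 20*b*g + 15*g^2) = (b^2 - 36*g^2)/(b^2 - b*g + 5*b - 5*g)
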